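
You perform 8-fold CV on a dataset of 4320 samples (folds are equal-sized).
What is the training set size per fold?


Each validation fold has 4320/8 = 540 samples. Training set = 4320 - 540 = 3780.

3780


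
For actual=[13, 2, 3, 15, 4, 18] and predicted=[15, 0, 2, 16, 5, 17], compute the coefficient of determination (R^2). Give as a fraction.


Mean(y) = 55/6. SS_res = 12. SS_tot = 1457/6. R^2 = 1 - 12/(1457/6) = 1385/1457.

1385/1457


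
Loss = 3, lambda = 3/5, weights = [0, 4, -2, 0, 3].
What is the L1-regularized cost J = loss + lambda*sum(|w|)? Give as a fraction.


L1 norm = sum(|w|) = 9. J = 3 + 3/5 * 9 = 42/5.

42/5


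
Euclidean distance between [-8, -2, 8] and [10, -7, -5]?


d = sqrt(sum of squared differences). (-8-10)^2=324, (-2--7)^2=25, (8--5)^2=169. Sum = 518.

sqrt(518)


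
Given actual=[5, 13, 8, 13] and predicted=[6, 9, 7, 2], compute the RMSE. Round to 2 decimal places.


MSE = 34.7500. RMSE = sqrt(34.7500) = 5.89.

5.89


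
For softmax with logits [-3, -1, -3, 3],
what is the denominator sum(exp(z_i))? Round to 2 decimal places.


Denom = e^-3=0.0498 + e^-1=0.3679 + e^-3=0.0498 + e^3=20.0855. Sum = 20.5530, which rounds to 20.55.

20.55


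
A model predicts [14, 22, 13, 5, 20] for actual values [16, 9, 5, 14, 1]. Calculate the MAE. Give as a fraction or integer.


MAE = (1/5) * (|16-14|=2 + |9-22|=13 + |5-13|=8 + |14-5|=9 + |1-20|=19). Sum = 51. MAE = 51/5.

51/5


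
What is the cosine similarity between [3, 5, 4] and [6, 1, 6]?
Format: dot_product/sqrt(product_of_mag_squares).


dot = 47. |a|^2 = 50, |b|^2 = 73. cos = 47/sqrt(3650).

47/sqrt(3650)


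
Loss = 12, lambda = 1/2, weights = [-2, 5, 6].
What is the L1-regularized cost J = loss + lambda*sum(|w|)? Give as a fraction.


L1 norm = sum(|w|) = 13. J = 12 + 1/2 * 13 = 37/2.

37/2


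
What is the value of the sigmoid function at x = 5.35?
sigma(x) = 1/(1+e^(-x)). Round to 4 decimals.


sigma(5.35) = 1/(1+e^(-5.35)) = 1/(1+0.004748) = 1/1.004748 = 0.9953.

0.9953


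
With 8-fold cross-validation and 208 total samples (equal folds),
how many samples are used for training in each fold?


Each validation fold has 208/8 = 26 samples. Training set = 208 - 26 = 182.

182


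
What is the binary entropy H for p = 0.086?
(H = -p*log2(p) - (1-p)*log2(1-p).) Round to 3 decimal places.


H = -0.086*log2(0.086) - 0.914*log2(0.914) = 0.423.

0.423


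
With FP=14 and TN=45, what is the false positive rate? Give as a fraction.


FPR = FP / (FP + TN) = 14 / 59 = 14/59.

14/59


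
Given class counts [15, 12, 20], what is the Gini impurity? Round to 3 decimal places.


Total = 47. Proportions: 15/47, 12/47, 20/47. sum(p_i^2) = 0.3481. Gini = 1 - 0.3481 = 0.6519, which rounds to 0.652.

0.652


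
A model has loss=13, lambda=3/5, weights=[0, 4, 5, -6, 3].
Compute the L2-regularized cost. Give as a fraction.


L2 sq norm = sum(w^2) = 86. J = 13 + 3/5 * 86 = 323/5.

323/5


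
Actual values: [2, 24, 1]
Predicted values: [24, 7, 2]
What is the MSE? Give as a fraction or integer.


MSE = (1/3) * ((2-24)^2=484 + (24-7)^2=289 + (1-2)^2=1). Sum = 774. MSE = 258.

258


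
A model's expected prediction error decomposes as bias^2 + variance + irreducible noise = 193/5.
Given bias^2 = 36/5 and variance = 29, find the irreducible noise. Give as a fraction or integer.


Total error = bias^2 + variance + irreducible noise. So irreducible noise = 193/5 - 36/5 - 29 = 12/5.

12/5


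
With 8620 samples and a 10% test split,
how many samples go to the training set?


Test set = 8620 * 10% = 862. Training set = 8620 - 862 = 7758.

7758


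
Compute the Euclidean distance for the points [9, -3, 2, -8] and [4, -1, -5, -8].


d = sqrt(sum of squared differences). (9-4)^2=25, (-3--1)^2=4, (2--5)^2=49, (-8--8)^2=0. Sum = 78.

sqrt(78)


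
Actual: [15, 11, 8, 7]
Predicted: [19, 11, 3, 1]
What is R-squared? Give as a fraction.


Mean(y) = 41/4. SS_res = 77. SS_tot = 155/4. R^2 = 1 - 77/(155/4) = -153/155.

-153/155


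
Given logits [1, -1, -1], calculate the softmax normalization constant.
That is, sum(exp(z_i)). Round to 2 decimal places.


Denom = e^1=2.7183 + e^-1=0.3679 + e^-1=0.3679. Sum = 3.4541, which rounds to 3.45.

3.45


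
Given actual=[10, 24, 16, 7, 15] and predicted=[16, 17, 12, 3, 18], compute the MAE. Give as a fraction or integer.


MAE = (1/5) * (|10-16|=6 + |24-17|=7 + |16-12|=4 + |7-3|=4 + |15-18|=3). Sum = 24. MAE = 24/5.

24/5


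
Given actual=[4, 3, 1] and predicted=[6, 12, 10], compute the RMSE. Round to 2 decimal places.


MSE = 55.3333. RMSE = sqrt(55.3333) = 7.44.

7.44


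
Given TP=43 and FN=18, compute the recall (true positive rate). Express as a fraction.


Recall = TP / (TP + FN) = 43 / 61 = 43/61.

43/61


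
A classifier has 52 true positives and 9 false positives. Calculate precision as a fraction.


Precision = TP / (TP + FP) = 52 / 61 = 52/61.

52/61


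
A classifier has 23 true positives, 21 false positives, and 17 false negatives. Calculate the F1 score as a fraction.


Precision = 23/44 = 23/44. Recall = 23/40 = 23/40. F1 = 2*P*R/(P+R) = 23/42.

23/42


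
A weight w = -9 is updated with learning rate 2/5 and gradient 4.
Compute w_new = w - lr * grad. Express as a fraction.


w_new = -9 - 2/5 * 4 = -9 - 8/5 = -53/5.

-53/5


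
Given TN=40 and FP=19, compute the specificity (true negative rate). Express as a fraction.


Specificity = TN / (TN + FP) = 40 / 59 = 40/59.

40/59


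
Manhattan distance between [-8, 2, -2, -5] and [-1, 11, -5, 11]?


d = sum of absolute differences: |-8--1|=7 + |2-11|=9 + |-2--5|=3 + |-5-11|=16 = 35.

35


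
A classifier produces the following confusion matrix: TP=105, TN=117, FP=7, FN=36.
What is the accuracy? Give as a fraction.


Accuracy = (TP + TN) / (TP + TN + FP + FN) = (105 + 117) / 265 = 222/265.

222/265


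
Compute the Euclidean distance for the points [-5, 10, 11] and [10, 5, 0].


d = sqrt(sum of squared differences). (-5-10)^2=225, (10-5)^2=25, (11-0)^2=121. Sum = 371.

sqrt(371)


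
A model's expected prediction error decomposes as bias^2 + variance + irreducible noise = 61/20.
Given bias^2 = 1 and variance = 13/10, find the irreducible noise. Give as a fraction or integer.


Total error = bias^2 + variance + irreducible noise. So irreducible noise = 61/20 - 1 - 13/10 = 3/4.

3/4


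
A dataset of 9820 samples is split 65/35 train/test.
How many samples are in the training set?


Test set = 9820 * 35% = 3437. Training set = 9820 - 3437 = 6383.

6383


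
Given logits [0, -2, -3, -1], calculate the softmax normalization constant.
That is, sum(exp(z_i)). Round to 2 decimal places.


Denom = e^0=1.0000 + e^-2=0.1353 + e^-3=0.0498 + e^-1=0.3679. Sum = 1.5530, which rounds to 1.55.

1.55


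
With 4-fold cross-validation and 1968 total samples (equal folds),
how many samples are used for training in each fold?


Each validation fold has 1968/4 = 492 samples. Training set = 1968 - 492 = 1476.

1476


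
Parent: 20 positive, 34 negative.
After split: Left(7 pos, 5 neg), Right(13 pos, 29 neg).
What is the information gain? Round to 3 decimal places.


H(parent) = 0.9510. H(left) = 0.9799, H(right) = 0.8926. Weighted = (12/54)*0.9799 + (42/54)*0.8926 = 0.9120. IG = 0.9510 - 0.9120 = 0.0390, which rounds to 0.039.

0.039


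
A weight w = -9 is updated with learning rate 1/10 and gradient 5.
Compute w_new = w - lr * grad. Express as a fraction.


w_new = -9 - 1/10 * 5 = -9 - 1/2 = -19/2.

-19/2


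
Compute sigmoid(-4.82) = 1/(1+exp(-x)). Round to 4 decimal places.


sigma(-4.82) = 1/(1+e^(4.82)) = 1/(1+123.965091) = 1/124.965091 = 0.0080.

0.0080


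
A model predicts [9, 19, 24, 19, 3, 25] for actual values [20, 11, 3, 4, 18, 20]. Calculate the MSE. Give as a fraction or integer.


MSE = (1/6) * ((20-9)^2=121 + (11-19)^2=64 + (3-24)^2=441 + (4-19)^2=225 + (18-3)^2=225 + (20-25)^2=25). Sum = 1101. MSE = 367/2.

367/2


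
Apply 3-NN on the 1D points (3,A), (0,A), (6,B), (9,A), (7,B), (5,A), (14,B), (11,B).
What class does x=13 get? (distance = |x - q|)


Distances: |3-13|=10, |0-13|=13, |6-13|=7, |9-13|=4, |7-13|=6, |5-13|=8, |14-13|=1, |11-13|=2. 3 nearest: (14,B), (11,B), (9,A). Counts: {'B': 2, 'A': 1}. Majority class: B.

B


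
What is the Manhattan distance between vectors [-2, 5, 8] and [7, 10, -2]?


d = sum of absolute differences: |-2-7|=9 + |5-10|=5 + |8--2|=10 = 24.

24


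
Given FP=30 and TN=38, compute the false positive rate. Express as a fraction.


FPR = FP / (FP + TN) = 30 / 68 = 15/34.

15/34


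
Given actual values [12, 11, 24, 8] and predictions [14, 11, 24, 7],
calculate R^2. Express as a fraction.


Mean(y) = 55/4. SS_res = 5. SS_tot = 595/4. R^2 = 1 - 5/(595/4) = 115/119.

115/119


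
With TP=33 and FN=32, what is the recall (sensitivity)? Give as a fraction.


Recall = TP / (TP + FN) = 33 / 65 = 33/65.

33/65


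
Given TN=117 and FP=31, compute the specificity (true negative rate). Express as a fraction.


Specificity = TN / (TN + FP) = 117 / 148 = 117/148.

117/148


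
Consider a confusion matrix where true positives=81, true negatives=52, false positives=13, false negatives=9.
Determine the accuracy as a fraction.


Accuracy = (TP + TN) / (TP + TN + FP + FN) = (81 + 52) / 155 = 133/155.

133/155


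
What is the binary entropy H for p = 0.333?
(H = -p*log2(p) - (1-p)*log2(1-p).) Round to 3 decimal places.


H = -0.333*log2(0.333) - 0.667*log2(0.667) = 0.918.

0.918


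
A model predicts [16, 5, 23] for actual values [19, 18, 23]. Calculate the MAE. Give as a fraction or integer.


MAE = (1/3) * (|19-16|=3 + |18-5|=13 + |23-23|=0). Sum = 16. MAE = 16/3.

16/3


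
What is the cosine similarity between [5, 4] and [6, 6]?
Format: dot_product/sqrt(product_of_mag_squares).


dot = 54. |a|^2 = 41, |b|^2 = 72. cos = 54/sqrt(2952).

54/sqrt(2952)


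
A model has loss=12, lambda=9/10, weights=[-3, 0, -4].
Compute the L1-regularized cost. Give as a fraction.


L1 norm = sum(|w|) = 7. J = 12 + 9/10 * 7 = 183/10.

183/10


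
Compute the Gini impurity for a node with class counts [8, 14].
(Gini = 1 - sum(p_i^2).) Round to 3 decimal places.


Total = 22. Proportions: 8/22, 14/22. sum(p_i^2) = 0.5372. Gini = 1 - 0.5372 = 0.4628, which rounds to 0.463.

0.463


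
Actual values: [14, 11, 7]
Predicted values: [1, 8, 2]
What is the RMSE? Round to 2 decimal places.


MSE = 67.6667. RMSE = sqrt(67.6667) = 8.23.

8.23


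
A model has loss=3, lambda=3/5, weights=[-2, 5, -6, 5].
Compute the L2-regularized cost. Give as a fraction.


L2 sq norm = sum(w^2) = 90. J = 3 + 3/5 * 90 = 57.

57


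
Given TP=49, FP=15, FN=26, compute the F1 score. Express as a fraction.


Precision = 49/64 = 49/64. Recall = 49/75 = 49/75. F1 = 2*P*R/(P+R) = 98/139.

98/139


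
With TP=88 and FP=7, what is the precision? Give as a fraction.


Precision = TP / (TP + FP) = 88 / 95 = 88/95.

88/95


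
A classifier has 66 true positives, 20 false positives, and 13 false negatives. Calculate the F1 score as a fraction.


Precision = 66/86 = 33/43. Recall = 66/79 = 66/79. F1 = 2*P*R/(P+R) = 4/5.

4/5


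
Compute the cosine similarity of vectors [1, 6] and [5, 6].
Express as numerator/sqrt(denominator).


dot = 41. |a|^2 = 37, |b|^2 = 61. cos = 41/sqrt(2257).

41/sqrt(2257)


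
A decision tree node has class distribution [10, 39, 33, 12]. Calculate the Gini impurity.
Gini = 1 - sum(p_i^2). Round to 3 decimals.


Total = 94. Proportions: 10/94, 39/94, 33/94, 12/94. sum(p_i^2) = 0.3230. Gini = 1 - 0.3230 = 0.6770, which rounds to 0.677.

0.677


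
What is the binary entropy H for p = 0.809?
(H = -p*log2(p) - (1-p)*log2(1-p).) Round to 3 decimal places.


H = -0.809*log2(0.809) - 0.191*log2(0.191) = 0.704.

0.704


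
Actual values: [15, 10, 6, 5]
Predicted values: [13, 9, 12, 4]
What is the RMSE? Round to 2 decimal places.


MSE = 10.5000. RMSE = sqrt(10.5000) = 3.24.

3.24


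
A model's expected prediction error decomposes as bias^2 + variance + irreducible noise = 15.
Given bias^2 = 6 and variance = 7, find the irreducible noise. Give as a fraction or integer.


Total error = bias^2 + variance + irreducible noise. So irreducible noise = 15 - 6 - 7 = 2.

2


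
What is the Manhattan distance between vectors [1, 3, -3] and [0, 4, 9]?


d = sum of absolute differences: |1-0|=1 + |3-4|=1 + |-3-9|=12 = 14.

14


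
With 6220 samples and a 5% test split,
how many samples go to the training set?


Test set = 6220 * 5% = 311. Training set = 6220 - 311 = 5909.

5909


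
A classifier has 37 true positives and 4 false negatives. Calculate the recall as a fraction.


Recall = TP / (TP + FN) = 37 / 41 = 37/41.

37/41


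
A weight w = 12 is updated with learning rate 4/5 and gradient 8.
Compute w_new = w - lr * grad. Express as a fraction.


w_new = 12 - 4/5 * 8 = 12 - 32/5 = 28/5.

28/5


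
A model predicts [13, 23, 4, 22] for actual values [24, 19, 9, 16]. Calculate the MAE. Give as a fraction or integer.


MAE = (1/4) * (|24-13|=11 + |19-23|=4 + |9-4|=5 + |16-22|=6). Sum = 26. MAE = 13/2.

13/2


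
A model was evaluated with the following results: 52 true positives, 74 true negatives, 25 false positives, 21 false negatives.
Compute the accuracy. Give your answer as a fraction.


Accuracy = (TP + TN) / (TP + TN + FP + FN) = (52 + 74) / 172 = 63/86.

63/86


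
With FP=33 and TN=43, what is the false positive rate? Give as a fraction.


FPR = FP / (FP + TN) = 33 / 76 = 33/76.

33/76


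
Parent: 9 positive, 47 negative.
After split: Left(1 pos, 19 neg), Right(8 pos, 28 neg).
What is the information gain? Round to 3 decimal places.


H(parent) = 0.6360. H(left) = 0.2864, H(right) = 0.7642. Weighted = (20/56)*0.2864 + (36/56)*0.7642 = 0.5936. IG = 0.6360 - 0.5936 = 0.0424, which rounds to 0.042.

0.042


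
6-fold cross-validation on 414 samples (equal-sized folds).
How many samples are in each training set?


Each validation fold has 414/6 = 69 samples. Training set = 414 - 69 = 345.

345


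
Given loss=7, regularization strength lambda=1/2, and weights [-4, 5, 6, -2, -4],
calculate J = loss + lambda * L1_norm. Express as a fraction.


L1 norm = sum(|w|) = 21. J = 7 + 1/2 * 21 = 35/2.

35/2


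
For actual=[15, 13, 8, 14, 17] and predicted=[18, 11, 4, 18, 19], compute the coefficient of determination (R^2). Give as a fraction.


Mean(y) = 67/5. SS_res = 49. SS_tot = 226/5. R^2 = 1 - 49/(226/5) = -19/226.

-19/226


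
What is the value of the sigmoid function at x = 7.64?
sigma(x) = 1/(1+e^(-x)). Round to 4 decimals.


sigma(7.64) = 1/(1+e^(-7.64)) = 1/(1+0.000481) = 1/1.000481 = 0.9995.

0.9995


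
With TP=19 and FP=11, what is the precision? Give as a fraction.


Precision = TP / (TP + FP) = 19 / 30 = 19/30.

19/30


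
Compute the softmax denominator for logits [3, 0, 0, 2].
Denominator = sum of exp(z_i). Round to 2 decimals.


Denom = e^3=20.0855 + e^0=1.0000 + e^0=1.0000 + e^2=7.3891. Sum = 29.4746, which rounds to 29.47.

29.47


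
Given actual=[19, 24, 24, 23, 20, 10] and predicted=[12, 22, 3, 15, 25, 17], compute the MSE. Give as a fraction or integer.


MSE = (1/6) * ((19-12)^2=49 + (24-22)^2=4 + (24-3)^2=441 + (23-15)^2=64 + (20-25)^2=25 + (10-17)^2=49). Sum = 632. MSE = 316/3.

316/3


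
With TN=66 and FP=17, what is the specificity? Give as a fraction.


Specificity = TN / (TN + FP) = 66 / 83 = 66/83.

66/83


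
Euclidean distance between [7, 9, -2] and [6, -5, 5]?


d = sqrt(sum of squared differences). (7-6)^2=1, (9--5)^2=196, (-2-5)^2=49. Sum = 246.

sqrt(246)


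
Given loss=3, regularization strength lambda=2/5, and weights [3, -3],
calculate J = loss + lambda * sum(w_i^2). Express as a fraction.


L2 sq norm = sum(w^2) = 18. J = 3 + 2/5 * 18 = 51/5.

51/5


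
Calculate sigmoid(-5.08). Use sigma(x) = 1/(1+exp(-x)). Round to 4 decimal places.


sigma(-5.08) = 1/(1+e^(5.08)) = 1/(1+160.774056) = 1/161.774056 = 0.0062.

0.0062


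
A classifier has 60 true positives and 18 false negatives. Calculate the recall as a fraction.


Recall = TP / (TP + FN) = 60 / 78 = 10/13.

10/13


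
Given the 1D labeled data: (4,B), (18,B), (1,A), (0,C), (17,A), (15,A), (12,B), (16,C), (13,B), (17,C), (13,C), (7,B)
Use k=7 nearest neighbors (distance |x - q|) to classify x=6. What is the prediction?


Distances: |4-6|=2, |18-6|=12, |1-6|=5, |0-6|=6, |17-6|=11, |15-6|=9, |12-6|=6, |16-6|=10, |13-6|=7, |17-6|=11, |13-6|=7, |7-6|=1. 7 nearest: (7,B), (4,B), (1,A), (12,B), (0,C), (13,B), (13,C). Counts: {'B': 4, 'A': 1, 'C': 2}. Majority class: B.

B


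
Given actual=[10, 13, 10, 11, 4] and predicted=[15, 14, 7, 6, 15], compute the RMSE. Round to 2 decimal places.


MSE = 36.2000. RMSE = sqrt(36.2000) = 6.02.

6.02


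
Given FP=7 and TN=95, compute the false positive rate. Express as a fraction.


FPR = FP / (FP + TN) = 7 / 102 = 7/102.

7/102


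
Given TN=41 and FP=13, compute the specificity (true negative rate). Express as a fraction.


Specificity = TN / (TN + FP) = 41 / 54 = 41/54.

41/54


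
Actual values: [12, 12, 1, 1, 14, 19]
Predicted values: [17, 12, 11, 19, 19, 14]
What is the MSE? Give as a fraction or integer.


MSE = (1/6) * ((12-17)^2=25 + (12-12)^2=0 + (1-11)^2=100 + (1-19)^2=324 + (14-19)^2=25 + (19-14)^2=25). Sum = 499. MSE = 499/6.

499/6


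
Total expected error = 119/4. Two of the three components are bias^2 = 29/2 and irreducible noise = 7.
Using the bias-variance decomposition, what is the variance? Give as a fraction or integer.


Total error = bias^2 + variance + irreducible noise. So variance = 119/4 - 29/2 - 7 = 33/4.

33/4


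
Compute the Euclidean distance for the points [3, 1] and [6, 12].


d = sqrt(sum of squared differences). (3-6)^2=9, (1-12)^2=121. Sum = 130.

sqrt(130)


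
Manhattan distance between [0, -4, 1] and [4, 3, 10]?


d = sum of absolute differences: |0-4|=4 + |-4-3|=7 + |1-10|=9 = 20.

20


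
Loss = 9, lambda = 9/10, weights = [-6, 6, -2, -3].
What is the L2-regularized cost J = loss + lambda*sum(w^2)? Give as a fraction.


L2 sq norm = sum(w^2) = 85. J = 9 + 9/10 * 85 = 171/2.

171/2


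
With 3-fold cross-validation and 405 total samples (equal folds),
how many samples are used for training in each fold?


Each validation fold has 405/3 = 135 samples. Training set = 405 - 135 = 270.

270


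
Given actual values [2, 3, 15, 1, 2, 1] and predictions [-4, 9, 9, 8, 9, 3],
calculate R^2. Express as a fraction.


Mean(y) = 4. SS_res = 210. SS_tot = 148. R^2 = 1 - 210/(148) = -31/74.

-31/74


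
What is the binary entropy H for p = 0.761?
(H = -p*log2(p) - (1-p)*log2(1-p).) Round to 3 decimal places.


H = -0.761*log2(0.761) - 0.239*log2(0.239) = 0.793.

0.793


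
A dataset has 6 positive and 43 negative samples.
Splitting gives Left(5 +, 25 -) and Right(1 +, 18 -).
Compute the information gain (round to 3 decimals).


H(parent) = 0.5364. H(left) = 0.6500, H(right) = 0.2975. Weighted = (30/49)*0.6500 + (19/49)*0.2975 = 0.5133. IG = 0.5364 - 0.5133 = 0.0231, which rounds to 0.023.

0.023


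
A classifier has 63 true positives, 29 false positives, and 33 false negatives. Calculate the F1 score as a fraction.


Precision = 63/92 = 63/92. Recall = 63/96 = 21/32. F1 = 2*P*R/(P+R) = 63/94.

63/94


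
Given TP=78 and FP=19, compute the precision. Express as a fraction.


Precision = TP / (TP + FP) = 78 / 97 = 78/97.

78/97


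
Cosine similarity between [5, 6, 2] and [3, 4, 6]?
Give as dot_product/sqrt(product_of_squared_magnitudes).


dot = 51. |a|^2 = 65, |b|^2 = 61. cos = 51/sqrt(3965).

51/sqrt(3965)


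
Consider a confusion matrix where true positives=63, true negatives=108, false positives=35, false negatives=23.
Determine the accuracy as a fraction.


Accuracy = (TP + TN) / (TP + TN + FP + FN) = (63 + 108) / 229 = 171/229.

171/229


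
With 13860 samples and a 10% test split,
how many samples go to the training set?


Test set = 13860 * 10% = 1386. Training set = 13860 - 1386 = 12474.

12474


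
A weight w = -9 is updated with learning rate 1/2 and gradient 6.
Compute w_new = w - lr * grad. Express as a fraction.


w_new = -9 - 1/2 * 6 = -9 - 3 = -12.

-12


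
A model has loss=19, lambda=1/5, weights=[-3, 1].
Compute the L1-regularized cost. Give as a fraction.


L1 norm = sum(|w|) = 4. J = 19 + 1/5 * 4 = 99/5.

99/5


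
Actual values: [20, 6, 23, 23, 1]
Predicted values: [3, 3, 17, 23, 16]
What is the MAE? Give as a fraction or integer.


MAE = (1/5) * (|20-3|=17 + |6-3|=3 + |23-17|=6 + |23-23|=0 + |1-16|=15). Sum = 41. MAE = 41/5.

41/5


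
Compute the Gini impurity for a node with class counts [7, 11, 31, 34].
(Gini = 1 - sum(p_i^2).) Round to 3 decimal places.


Total = 83. Proportions: 7/83, 11/83, 31/83, 34/83. sum(p_i^2) = 0.3320. Gini = 1 - 0.3320 = 0.6680, which rounds to 0.668.

0.668


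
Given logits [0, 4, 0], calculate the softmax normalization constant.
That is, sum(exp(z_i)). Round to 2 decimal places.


Denom = e^0=1.0000 + e^4=54.5982 + e^0=1.0000. Sum = 56.5982, which rounds to 56.60.

56.60


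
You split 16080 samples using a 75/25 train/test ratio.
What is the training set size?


Test set = 16080 * 25% = 4020. Training set = 16080 - 4020 = 12060.

12060


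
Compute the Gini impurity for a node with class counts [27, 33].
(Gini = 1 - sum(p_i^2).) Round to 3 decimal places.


Total = 60. Proportions: 27/60, 33/60. sum(p_i^2) = 0.5050. Gini = 1 - 0.5050 = 0.4950, which rounds to 0.495.

0.495


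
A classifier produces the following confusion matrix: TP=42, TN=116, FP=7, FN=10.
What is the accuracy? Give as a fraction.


Accuracy = (TP + TN) / (TP + TN + FP + FN) = (42 + 116) / 175 = 158/175.

158/175


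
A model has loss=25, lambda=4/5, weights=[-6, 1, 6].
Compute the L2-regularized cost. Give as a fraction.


L2 sq norm = sum(w^2) = 73. J = 25 + 4/5 * 73 = 417/5.

417/5


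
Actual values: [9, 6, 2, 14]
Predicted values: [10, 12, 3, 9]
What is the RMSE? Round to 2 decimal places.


MSE = 15.7500. RMSE = sqrt(15.7500) = 3.97.

3.97


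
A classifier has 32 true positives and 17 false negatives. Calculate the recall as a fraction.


Recall = TP / (TP + FN) = 32 / 49 = 32/49.

32/49


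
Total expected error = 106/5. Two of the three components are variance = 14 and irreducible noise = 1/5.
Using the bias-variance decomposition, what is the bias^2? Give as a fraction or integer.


Total error = bias^2 + variance + irreducible noise. So bias^2 = 106/5 - 14 - 1/5 = 7.

7


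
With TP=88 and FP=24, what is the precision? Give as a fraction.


Precision = TP / (TP + FP) = 88 / 112 = 11/14.

11/14


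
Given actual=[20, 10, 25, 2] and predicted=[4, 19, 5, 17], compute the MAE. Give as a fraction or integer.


MAE = (1/4) * (|20-4|=16 + |10-19|=9 + |25-5|=20 + |2-17|=15). Sum = 60. MAE = 15.

15


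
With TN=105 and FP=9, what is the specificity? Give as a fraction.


Specificity = TN / (TN + FP) = 105 / 114 = 35/38.

35/38


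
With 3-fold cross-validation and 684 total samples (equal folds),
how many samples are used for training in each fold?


Each validation fold has 684/3 = 228 samples. Training set = 684 - 228 = 456.

456


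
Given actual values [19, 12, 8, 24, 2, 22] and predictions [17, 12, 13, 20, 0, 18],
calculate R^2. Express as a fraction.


Mean(y) = 29/2. SS_res = 65. SS_tot = 743/2. R^2 = 1 - 65/(743/2) = 613/743.

613/743


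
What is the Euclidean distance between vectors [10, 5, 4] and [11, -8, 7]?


d = sqrt(sum of squared differences). (10-11)^2=1, (5--8)^2=169, (4-7)^2=9. Sum = 179.

sqrt(179)


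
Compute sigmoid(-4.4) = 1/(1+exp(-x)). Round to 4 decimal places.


sigma(-4.4) = 1/(1+e^(4.4)) = 1/(1+81.450869) = 1/82.450869 = 0.0121.

0.0121


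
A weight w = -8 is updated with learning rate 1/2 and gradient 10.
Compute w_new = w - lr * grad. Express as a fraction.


w_new = -8 - 1/2 * 10 = -8 - 5 = -13.

-13


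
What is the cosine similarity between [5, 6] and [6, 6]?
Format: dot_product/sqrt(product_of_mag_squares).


dot = 66. |a|^2 = 61, |b|^2 = 72. cos = 66/sqrt(4392).

66/sqrt(4392)


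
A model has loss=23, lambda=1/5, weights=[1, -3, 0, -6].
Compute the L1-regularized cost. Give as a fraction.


L1 norm = sum(|w|) = 10. J = 23 + 1/5 * 10 = 25.

25


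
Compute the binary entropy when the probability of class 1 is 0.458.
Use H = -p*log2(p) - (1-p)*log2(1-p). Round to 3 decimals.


H = -0.458*log2(0.458) - 0.542*log2(0.542) = 0.995.

0.995


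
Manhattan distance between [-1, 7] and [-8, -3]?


d = sum of absolute differences: |-1--8|=7 + |7--3|=10 = 17.

17


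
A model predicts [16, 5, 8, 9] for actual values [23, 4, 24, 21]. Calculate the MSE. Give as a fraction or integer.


MSE = (1/4) * ((23-16)^2=49 + (4-5)^2=1 + (24-8)^2=256 + (21-9)^2=144). Sum = 450. MSE = 225/2.

225/2


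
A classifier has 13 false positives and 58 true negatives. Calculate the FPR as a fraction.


FPR = FP / (FP + TN) = 13 / 71 = 13/71.

13/71


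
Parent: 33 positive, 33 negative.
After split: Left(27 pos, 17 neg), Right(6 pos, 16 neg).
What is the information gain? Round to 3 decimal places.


H(parent) = 1.0000. H(left) = 0.9624, H(right) = 0.8454. Weighted = (44/66)*0.9624 + (22/66)*0.8454 = 0.9234. IG = 1.0000 - 0.9234 = 0.0766, which rounds to 0.077.

0.077


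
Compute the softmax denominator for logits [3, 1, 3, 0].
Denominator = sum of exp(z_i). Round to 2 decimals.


Denom = e^3=20.0855 + e^1=2.7183 + e^3=20.0855 + e^0=1.0000. Sum = 43.8893, which rounds to 43.89.

43.89


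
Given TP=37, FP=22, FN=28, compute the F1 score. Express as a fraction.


Precision = 37/59 = 37/59. Recall = 37/65 = 37/65. F1 = 2*P*R/(P+R) = 37/62.

37/62


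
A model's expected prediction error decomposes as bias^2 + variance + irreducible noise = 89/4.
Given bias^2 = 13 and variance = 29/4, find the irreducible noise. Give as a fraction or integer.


Total error = bias^2 + variance + irreducible noise. So irreducible noise = 89/4 - 13 - 29/4 = 2.

2


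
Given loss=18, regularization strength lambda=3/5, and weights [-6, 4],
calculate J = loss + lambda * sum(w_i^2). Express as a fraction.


L2 sq norm = sum(w^2) = 52. J = 18 + 3/5 * 52 = 246/5.

246/5


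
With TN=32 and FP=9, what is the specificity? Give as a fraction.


Specificity = TN / (TN + FP) = 32 / 41 = 32/41.

32/41


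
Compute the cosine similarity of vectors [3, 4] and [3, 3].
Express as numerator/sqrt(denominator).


dot = 21. |a|^2 = 25, |b|^2 = 18. cos = 21/sqrt(450).

21/sqrt(450)


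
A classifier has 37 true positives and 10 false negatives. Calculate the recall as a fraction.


Recall = TP / (TP + FN) = 37 / 47 = 37/47.

37/47


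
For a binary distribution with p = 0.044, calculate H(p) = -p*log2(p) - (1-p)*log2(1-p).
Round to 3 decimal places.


H = -0.044*log2(0.044) - 0.956*log2(0.956) = 0.260.

0.260


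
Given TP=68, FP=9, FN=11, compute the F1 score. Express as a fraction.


Precision = 68/77 = 68/77. Recall = 68/79 = 68/79. F1 = 2*P*R/(P+R) = 34/39.

34/39


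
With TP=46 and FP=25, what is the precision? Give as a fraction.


Precision = TP / (TP + FP) = 46 / 71 = 46/71.

46/71


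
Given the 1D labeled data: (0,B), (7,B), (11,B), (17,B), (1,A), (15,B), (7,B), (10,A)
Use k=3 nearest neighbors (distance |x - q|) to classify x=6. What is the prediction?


Distances: |0-6|=6, |7-6|=1, |11-6|=5, |17-6|=11, |1-6|=5, |15-6|=9, |7-6|=1, |10-6|=4. 3 nearest: (7,B), (7,B), (10,A). Counts: {'B': 2, 'A': 1}. Majority class: B.

B


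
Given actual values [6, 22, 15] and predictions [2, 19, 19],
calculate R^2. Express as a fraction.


Mean(y) = 43/3. SS_res = 41. SS_tot = 386/3. R^2 = 1 - 41/(386/3) = 263/386.

263/386


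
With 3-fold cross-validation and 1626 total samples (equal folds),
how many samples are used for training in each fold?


Each validation fold has 1626/3 = 542 samples. Training set = 1626 - 542 = 1084.

1084


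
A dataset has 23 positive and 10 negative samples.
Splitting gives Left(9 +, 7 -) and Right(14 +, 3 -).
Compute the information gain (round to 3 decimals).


H(parent) = 0.8850. H(left) = 0.9887, H(right) = 0.6723. Weighted = (16/33)*0.9887 + (17/33)*0.6723 = 0.8257. IG = 0.8850 - 0.8257 = 0.0593, which rounds to 0.059.

0.059


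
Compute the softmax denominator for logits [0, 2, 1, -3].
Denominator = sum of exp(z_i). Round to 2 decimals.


Denom = e^0=1.0000 + e^2=7.3891 + e^1=2.7183 + e^-3=0.0498. Sum = 11.1572, which rounds to 11.16.

11.16


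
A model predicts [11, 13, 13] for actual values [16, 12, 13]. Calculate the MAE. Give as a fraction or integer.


MAE = (1/3) * (|16-11|=5 + |12-13|=1 + |13-13|=0). Sum = 6. MAE = 2.

2


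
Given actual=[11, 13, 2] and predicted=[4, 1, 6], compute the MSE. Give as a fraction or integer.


MSE = (1/3) * ((11-4)^2=49 + (13-1)^2=144 + (2-6)^2=16). Sum = 209. MSE = 209/3.

209/3


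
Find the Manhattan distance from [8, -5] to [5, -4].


d = sum of absolute differences: |8-5|=3 + |-5--4|=1 = 4.

4


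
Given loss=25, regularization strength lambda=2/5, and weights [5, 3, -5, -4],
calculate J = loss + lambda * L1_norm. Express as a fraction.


L1 norm = sum(|w|) = 17. J = 25 + 2/5 * 17 = 159/5.

159/5


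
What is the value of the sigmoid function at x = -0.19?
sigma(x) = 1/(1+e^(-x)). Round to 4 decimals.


sigma(-0.19) = 1/(1+e^(0.19)) = 1/(1+1.209250) = 1/2.209250 = 0.4526.

0.4526


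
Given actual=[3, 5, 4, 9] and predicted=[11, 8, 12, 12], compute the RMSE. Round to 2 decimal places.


MSE = 36.5000. RMSE = sqrt(36.5000) = 6.04.

6.04


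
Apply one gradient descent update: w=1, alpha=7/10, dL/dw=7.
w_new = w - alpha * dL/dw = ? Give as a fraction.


w_new = 1 - 7/10 * 7 = 1 - 49/10 = -39/10.

-39/10


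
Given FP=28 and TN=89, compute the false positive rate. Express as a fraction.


FPR = FP / (FP + TN) = 28 / 117 = 28/117.

28/117


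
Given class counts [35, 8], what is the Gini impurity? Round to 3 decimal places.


Total = 43. Proportions: 35/43, 8/43. sum(p_i^2) = 0.6971. Gini = 1 - 0.6971 = 0.3029, which rounds to 0.303.

0.303


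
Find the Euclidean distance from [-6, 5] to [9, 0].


d = sqrt(sum of squared differences). (-6-9)^2=225, (5-0)^2=25. Sum = 250.

sqrt(250)


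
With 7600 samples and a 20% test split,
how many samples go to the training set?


Test set = 7600 * 20% = 1520. Training set = 7600 - 1520 = 6080.

6080


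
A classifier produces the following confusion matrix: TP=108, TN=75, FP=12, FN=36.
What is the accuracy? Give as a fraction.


Accuracy = (TP + TN) / (TP + TN + FP + FN) = (108 + 75) / 231 = 61/77.

61/77


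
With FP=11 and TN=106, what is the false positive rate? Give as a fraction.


FPR = FP / (FP + TN) = 11 / 117 = 11/117.

11/117


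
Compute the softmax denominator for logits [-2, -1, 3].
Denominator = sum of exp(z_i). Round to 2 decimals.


Denom = e^-2=0.1353 + e^-1=0.3679 + e^3=20.0855. Sum = 20.5887, which rounds to 20.59.

20.59


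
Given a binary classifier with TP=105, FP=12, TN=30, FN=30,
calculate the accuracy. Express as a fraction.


Accuracy = (TP + TN) / (TP + TN + FP + FN) = (105 + 30) / 177 = 45/59.

45/59


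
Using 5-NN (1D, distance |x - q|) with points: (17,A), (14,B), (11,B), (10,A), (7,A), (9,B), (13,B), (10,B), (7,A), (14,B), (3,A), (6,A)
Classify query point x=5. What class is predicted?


Distances: |17-5|=12, |14-5|=9, |11-5|=6, |10-5|=5, |7-5|=2, |9-5|=4, |13-5|=8, |10-5|=5, |7-5|=2, |14-5|=9, |3-5|=2, |6-5|=1. 5 nearest: (6,A), (7,A), (7,A), (3,A), (9,B). Counts: {'A': 4, 'B': 1}. Majority class: A.

A


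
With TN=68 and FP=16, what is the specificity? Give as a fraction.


Specificity = TN / (TN + FP) = 68 / 84 = 17/21.

17/21


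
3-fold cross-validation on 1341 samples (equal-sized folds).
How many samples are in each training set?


Each validation fold has 1341/3 = 447 samples. Training set = 1341 - 447 = 894.

894


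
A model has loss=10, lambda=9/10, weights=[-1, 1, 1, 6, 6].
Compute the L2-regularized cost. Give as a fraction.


L2 sq norm = sum(w^2) = 75. J = 10 + 9/10 * 75 = 155/2.

155/2


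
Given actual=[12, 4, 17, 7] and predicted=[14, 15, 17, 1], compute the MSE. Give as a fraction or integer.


MSE = (1/4) * ((12-14)^2=4 + (4-15)^2=121 + (17-17)^2=0 + (7-1)^2=36). Sum = 161. MSE = 161/4.

161/4


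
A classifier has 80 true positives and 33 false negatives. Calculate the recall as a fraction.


Recall = TP / (TP + FN) = 80 / 113 = 80/113.

80/113


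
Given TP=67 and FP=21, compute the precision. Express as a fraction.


Precision = TP / (TP + FP) = 67 / 88 = 67/88.

67/88


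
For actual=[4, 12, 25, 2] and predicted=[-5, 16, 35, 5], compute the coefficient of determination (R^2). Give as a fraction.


Mean(y) = 43/4. SS_res = 206. SS_tot = 1307/4. R^2 = 1 - 206/(1307/4) = 483/1307.

483/1307


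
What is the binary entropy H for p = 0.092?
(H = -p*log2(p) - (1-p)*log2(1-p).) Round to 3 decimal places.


H = -0.092*log2(0.092) - 0.908*log2(0.908) = 0.443.

0.443


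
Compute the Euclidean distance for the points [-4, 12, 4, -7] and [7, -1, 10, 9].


d = sqrt(sum of squared differences). (-4-7)^2=121, (12--1)^2=169, (4-10)^2=36, (-7-9)^2=256. Sum = 582.

sqrt(582)


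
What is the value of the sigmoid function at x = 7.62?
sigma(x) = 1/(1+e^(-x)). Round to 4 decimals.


sigma(7.62) = 1/(1+e^(-7.62)) = 1/(1+0.000491) = 1/1.000491 = 0.9995.

0.9995


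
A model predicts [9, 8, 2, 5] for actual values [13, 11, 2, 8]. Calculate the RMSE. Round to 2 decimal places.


MSE = 8.5000. RMSE = sqrt(8.5000) = 2.92.

2.92


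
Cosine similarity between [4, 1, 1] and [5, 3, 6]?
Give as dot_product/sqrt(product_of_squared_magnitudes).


dot = 29. |a|^2 = 18, |b|^2 = 70. cos = 29/sqrt(1260).

29/sqrt(1260)


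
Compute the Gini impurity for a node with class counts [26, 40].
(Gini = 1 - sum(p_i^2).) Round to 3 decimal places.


Total = 66. Proportions: 26/66, 40/66. sum(p_i^2) = 0.5225. Gini = 1 - 0.5225 = 0.4775, which rounds to 0.478.

0.478


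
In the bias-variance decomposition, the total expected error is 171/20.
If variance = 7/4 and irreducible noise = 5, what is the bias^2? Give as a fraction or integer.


Total error = bias^2 + variance + irreducible noise. So bias^2 = 171/20 - 7/4 - 5 = 9/5.

9/5


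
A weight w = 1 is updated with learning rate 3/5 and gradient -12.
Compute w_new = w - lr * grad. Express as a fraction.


w_new = 1 - 3/5 * -12 = 1 - -36/5 = 41/5.

41/5


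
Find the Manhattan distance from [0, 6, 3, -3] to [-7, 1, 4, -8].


d = sum of absolute differences: |0--7|=7 + |6-1|=5 + |3-4|=1 + |-3--8|=5 = 18.

18


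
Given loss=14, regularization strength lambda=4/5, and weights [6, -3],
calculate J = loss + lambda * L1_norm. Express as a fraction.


L1 norm = sum(|w|) = 9. J = 14 + 4/5 * 9 = 106/5.

106/5


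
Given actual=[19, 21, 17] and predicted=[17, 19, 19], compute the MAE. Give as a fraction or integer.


MAE = (1/3) * (|19-17|=2 + |21-19|=2 + |17-19|=2). Sum = 6. MAE = 2.

2


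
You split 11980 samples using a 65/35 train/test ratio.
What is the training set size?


Test set = 11980 * 35% = 4193. Training set = 11980 - 4193 = 7787.

7787


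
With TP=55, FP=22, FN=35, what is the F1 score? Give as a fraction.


Precision = 55/77 = 5/7. Recall = 55/90 = 11/18. F1 = 2*P*R/(P+R) = 110/167.

110/167


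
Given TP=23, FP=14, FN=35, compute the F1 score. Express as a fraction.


Precision = 23/37 = 23/37. Recall = 23/58 = 23/58. F1 = 2*P*R/(P+R) = 46/95.

46/95


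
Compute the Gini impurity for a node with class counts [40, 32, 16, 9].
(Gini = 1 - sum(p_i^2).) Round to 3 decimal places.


Total = 97. Proportions: 40/97, 32/97, 16/97, 9/97. sum(p_i^2) = 0.3147. Gini = 1 - 0.3147 = 0.6853, which rounds to 0.685.

0.685


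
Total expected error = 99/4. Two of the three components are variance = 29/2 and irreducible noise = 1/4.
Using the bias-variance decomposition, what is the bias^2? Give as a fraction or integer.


Total error = bias^2 + variance + irreducible noise. So bias^2 = 99/4 - 29/2 - 1/4 = 10.

10


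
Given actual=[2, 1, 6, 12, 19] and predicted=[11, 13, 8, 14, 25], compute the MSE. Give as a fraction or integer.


MSE = (1/5) * ((2-11)^2=81 + (1-13)^2=144 + (6-8)^2=4 + (12-14)^2=4 + (19-25)^2=36). Sum = 269. MSE = 269/5.

269/5


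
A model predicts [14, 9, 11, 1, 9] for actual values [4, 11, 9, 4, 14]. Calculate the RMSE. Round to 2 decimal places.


MSE = 28.4000. RMSE = sqrt(28.4000) = 5.33.

5.33


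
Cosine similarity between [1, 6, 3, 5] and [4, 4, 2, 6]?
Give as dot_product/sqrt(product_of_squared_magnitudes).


dot = 64. |a|^2 = 71, |b|^2 = 72. cos = 64/sqrt(5112).

64/sqrt(5112)


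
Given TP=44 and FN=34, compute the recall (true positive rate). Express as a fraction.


Recall = TP / (TP + FN) = 44 / 78 = 22/39.

22/39


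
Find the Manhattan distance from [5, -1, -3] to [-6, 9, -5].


d = sum of absolute differences: |5--6|=11 + |-1-9|=10 + |-3--5|=2 = 23.

23


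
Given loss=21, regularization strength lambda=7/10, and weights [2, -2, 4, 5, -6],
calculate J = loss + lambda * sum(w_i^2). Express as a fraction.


L2 sq norm = sum(w^2) = 85. J = 21 + 7/10 * 85 = 161/2.

161/2


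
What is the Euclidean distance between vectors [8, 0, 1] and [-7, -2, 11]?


d = sqrt(sum of squared differences). (8--7)^2=225, (0--2)^2=4, (1-11)^2=100. Sum = 329.

sqrt(329)


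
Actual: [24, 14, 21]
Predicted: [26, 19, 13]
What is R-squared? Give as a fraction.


Mean(y) = 59/3. SS_res = 93. SS_tot = 158/3. R^2 = 1 - 93/(158/3) = -121/158.

-121/158


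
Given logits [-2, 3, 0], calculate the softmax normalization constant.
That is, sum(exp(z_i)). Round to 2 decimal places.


Denom = e^-2=0.1353 + e^3=20.0855 + e^0=1.0000. Sum = 21.2208, which rounds to 21.22.

21.22


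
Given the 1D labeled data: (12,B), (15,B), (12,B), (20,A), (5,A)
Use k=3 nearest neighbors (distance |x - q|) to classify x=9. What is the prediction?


Distances: |12-9|=3, |15-9|=6, |12-9|=3, |20-9|=11, |5-9|=4. 3 nearest: (12,B), (12,B), (5,A). Counts: {'B': 2, 'A': 1}. Majority class: B.

B


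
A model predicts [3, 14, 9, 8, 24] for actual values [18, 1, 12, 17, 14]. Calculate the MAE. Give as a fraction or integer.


MAE = (1/5) * (|18-3|=15 + |1-14|=13 + |12-9|=3 + |17-8|=9 + |14-24|=10). Sum = 50. MAE = 10.

10


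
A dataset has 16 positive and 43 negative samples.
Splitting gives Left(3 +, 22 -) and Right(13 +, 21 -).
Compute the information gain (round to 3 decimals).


H(parent) = 0.8432. H(left) = 0.5294, H(right) = 0.9597. Weighted = (25/59)*0.5294 + (34/59)*0.9597 = 0.7774. IG = 0.8432 - 0.7774 = 0.0658, which rounds to 0.066.

0.066


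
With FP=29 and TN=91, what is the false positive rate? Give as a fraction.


FPR = FP / (FP + TN) = 29 / 120 = 29/120.

29/120


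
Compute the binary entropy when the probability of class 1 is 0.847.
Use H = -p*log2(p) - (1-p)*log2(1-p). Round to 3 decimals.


H = -0.847*log2(0.847) - 0.153*log2(0.153) = 0.617.

0.617


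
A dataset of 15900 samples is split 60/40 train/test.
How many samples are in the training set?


Test set = 15900 * 40% = 6360. Training set = 15900 - 6360 = 9540.

9540
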